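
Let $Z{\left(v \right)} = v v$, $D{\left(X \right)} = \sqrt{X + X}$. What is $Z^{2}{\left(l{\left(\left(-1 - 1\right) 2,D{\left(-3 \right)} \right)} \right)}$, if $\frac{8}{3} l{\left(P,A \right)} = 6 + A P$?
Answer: $- \frac{51759}{256} + \frac{3645 i \sqrt{6}}{32} \approx -202.18 + 279.01 i$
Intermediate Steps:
$D{\left(X \right)} = \sqrt{2} \sqrt{X}$ ($D{\left(X \right)} = \sqrt{2 X} = \sqrt{2} \sqrt{X}$)
$l{\left(P,A \right)} = \frac{9}{4} + \frac{3 A P}{8}$ ($l{\left(P,A \right)} = \frac{3 \left(6 + A P\right)}{8} = \frac{9}{4} + \frac{3 A P}{8}$)
$Z{\left(v \right)} = v^{2}$
$Z^{2}{\left(l{\left(\left(-1 - 1\right) 2,D{\left(-3 \right)} \right)} \right)} = \left(\left(\frac{9}{4} + \frac{3 \sqrt{2} \sqrt{-3} \left(-1 - 1\right) 2}{8}\right)^{2}\right)^{2} = \left(\left(\frac{9}{4} + \frac{3 \sqrt{2} i \sqrt{3} \left(\left(-2\right) 2\right)}{8}\right)^{2}\right)^{2} = \left(\left(\frac{9}{4} + \frac{3}{8} i \sqrt{6} \left(-4\right)\right)^{2}\right)^{2} = \left(\left(\frac{9}{4} - \frac{3 i \sqrt{6}}{2}\right)^{2}\right)^{2} = \left(\frac{9}{4} - \frac{3 i \sqrt{6}}{2}\right)^{4}$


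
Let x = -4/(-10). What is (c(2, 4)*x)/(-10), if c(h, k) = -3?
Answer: 3/25 ≈ 0.12000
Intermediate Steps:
x = ⅖ (x = -4*(-⅒) = ⅖ ≈ 0.40000)
(c(2, 4)*x)/(-10) = -3*⅖/(-10) = -6/5*(-⅒) = 3/25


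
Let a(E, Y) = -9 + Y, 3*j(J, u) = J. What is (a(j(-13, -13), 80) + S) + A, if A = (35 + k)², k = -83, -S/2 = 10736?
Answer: -19097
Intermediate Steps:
S = -21472 (S = -2*10736 = -21472)
j(J, u) = J/3
A = 2304 (A = (35 - 83)² = (-48)² = 2304)
(a(j(-13, -13), 80) + S) + A = ((-9 + 80) - 21472) + 2304 = (71 - 21472) + 2304 = -21401 + 2304 = -19097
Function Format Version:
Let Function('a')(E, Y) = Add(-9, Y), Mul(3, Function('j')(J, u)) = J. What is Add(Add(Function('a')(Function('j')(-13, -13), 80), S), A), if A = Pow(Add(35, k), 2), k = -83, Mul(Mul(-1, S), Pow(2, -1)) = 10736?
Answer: -19097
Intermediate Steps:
S = -21472 (S = Mul(-2, 10736) = -21472)
Function('j')(J, u) = Mul(Rational(1, 3), J)
A = 2304 (A = Pow(Add(35, -83), 2) = Pow(-48, 2) = 2304)
Add(Add(Function('a')(Function('j')(-13, -13), 80), S), A) = Add(Add(Add(-9, 80), -21472), 2304) = Add(Add(71, -21472), 2304) = Add(-21401, 2304) = -19097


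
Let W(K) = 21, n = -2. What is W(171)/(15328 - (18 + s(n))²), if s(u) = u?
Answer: 7/5024 ≈ 0.0013933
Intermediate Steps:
W(171)/(15328 - (18 + s(n))²) = 21/(15328 - (18 - 2)²) = 21/(15328 - 1*16²) = 21/(15328 - 1*256) = 21/(15328 - 256) = 21/15072 = 21*(1/15072) = 7/5024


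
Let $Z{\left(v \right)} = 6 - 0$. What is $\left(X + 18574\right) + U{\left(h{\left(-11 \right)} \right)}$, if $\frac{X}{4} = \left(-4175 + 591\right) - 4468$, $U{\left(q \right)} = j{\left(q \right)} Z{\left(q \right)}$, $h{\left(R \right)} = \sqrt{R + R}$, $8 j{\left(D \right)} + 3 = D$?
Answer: $- \frac{54545}{4} + \frac{3 i \sqrt{22}}{4} \approx -13636.0 + 3.5178 i$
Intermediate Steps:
$j{\left(D \right)} = - \frac{3}{8} + \frac{D}{8}$
$h{\left(R \right)} = \sqrt{2} \sqrt{R}$ ($h{\left(R \right)} = \sqrt{2 R} = \sqrt{2} \sqrt{R}$)
$Z{\left(v \right)} = 6$ ($Z{\left(v \right)} = 6 + 0 = 6$)
$U{\left(q \right)} = - \frac{9}{4} + \frac{3 q}{4}$ ($U{\left(q \right)} = \left(- \frac{3}{8} + \frac{q}{8}\right) 6 = - \frac{9}{4} + \frac{3 q}{4}$)
$X = -32208$ ($X = 4 \left(\left(-4175 + 591\right) - 4468\right) = 4 \left(-3584 - 4468\right) = 4 \left(-8052\right) = -32208$)
$\left(X + 18574\right) + U{\left(h{\left(-11 \right)} \right)} = \left(-32208 + 18574\right) - \left(\frac{9}{4} - \frac{3 \sqrt{2} \sqrt{-11}}{4}\right) = -13634 - \left(\frac{9}{4} - \frac{3 \sqrt{2} i \sqrt{11}}{4}\right) = -13634 - \left(\frac{9}{4} - \frac{3 i \sqrt{22}}{4}\right) = - \frac{54545}{4} + \frac{3 i \sqrt{22}}{4}$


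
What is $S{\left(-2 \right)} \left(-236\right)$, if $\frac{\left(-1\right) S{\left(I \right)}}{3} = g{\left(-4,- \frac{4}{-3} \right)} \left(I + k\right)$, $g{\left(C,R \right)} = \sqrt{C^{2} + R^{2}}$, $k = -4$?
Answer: $- 5664 \sqrt{10} \approx -17911.0$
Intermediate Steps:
$S{\left(I \right)} = - 4 \sqrt{10} \left(-4 + I\right)$ ($S{\left(I \right)} = - 3 \sqrt{\left(-4\right)^{2} + \left(- \frac{4}{-3}\right)^{2}} \left(I - 4\right) = - 3 \sqrt{16 + \left(\left(-4\right) \left(- \frac{1}{3}\right)\right)^{2}} \left(-4 + I\right) = - 3 \sqrt{16 + \left(\frac{4}{3}\right)^{2}} \left(-4 + I\right) = - 3 \sqrt{16 + \frac{16}{9}} \left(-4 + I\right) = - 3 \sqrt{\frac{160}{9}} \left(-4 + I\right) = - 3 \frac{4 \sqrt{10}}{3} \left(-4 + I\right) = - 3 \frac{4 \sqrt{10} \left(-4 + I\right)}{3} = - 4 \sqrt{10} \left(-4 + I\right)$)
$S{\left(-2 \right)} \left(-236\right) = 4 \sqrt{10} \left(4 - -2\right) \left(-236\right) = 4 \sqrt{10} \left(4 + 2\right) \left(-236\right) = 4 \sqrt{10} \cdot 6 \left(-236\right) = 24 \sqrt{10} \left(-236\right) = - 5664 \sqrt{10}$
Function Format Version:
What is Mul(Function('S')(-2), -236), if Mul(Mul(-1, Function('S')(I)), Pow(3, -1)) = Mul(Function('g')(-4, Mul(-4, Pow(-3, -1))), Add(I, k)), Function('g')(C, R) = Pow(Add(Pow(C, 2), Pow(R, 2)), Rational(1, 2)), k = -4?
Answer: Mul(-5664, Pow(10, Rational(1, 2))) ≈ -17911.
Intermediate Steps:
Function('S')(I) = Mul(-4, Pow(10, Rational(1, 2)), Add(-4, I)) (Function('S')(I) = Mul(-3, Mul(Pow(Add(Pow(-4, 2), Pow(Mul(-4, Pow(-3, -1)), 2)), Rational(1, 2)), Add(I, -4))) = Mul(-3, Mul(Pow(Add(16, Pow(Mul(-4, Rational(-1, 3)), 2)), Rational(1, 2)), Add(-4, I))) = Mul(-3, Mul(Pow(Add(16, Pow(Rational(4, 3), 2)), Rational(1, 2)), Add(-4, I))) = Mul(-3, Mul(Pow(Add(16, Rational(16, 9)), Rational(1, 2)), Add(-4, I))) = Mul(-3, Mul(Pow(Rational(160, 9), Rational(1, 2)), Add(-4, I))) = Mul(-3, Mul(Mul(Rational(4, 3), Pow(10, Rational(1, 2))), Add(-4, I))) = Mul(-3, Mul(Rational(4, 3), Pow(10, Rational(1, 2)), Add(-4, I))) = Mul(-4, Pow(10, Rational(1, 2)), Add(-4, I)))
Mul(Function('S')(-2), -236) = Mul(Mul(4, Pow(10, Rational(1, 2)), Add(4, Mul(-1, -2))), -236) = Mul(Mul(4, Pow(10, Rational(1, 2)), Add(4, 2)), -236) = Mul(Mul(4, Pow(10, Rational(1, 2)), 6), -236) = Mul(Mul(24, Pow(10, Rational(1, 2))), -236) = Mul(-5664, Pow(10, Rational(1, 2)))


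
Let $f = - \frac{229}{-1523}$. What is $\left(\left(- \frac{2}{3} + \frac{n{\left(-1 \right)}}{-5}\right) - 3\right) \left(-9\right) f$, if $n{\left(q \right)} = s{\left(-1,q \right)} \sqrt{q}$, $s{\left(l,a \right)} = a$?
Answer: $\frac{7557}{1523} - \frac{2061 i}{7615} \approx 4.9619 - 0.27065 i$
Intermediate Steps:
$f = \frac{229}{1523}$ ($f = \left(-229\right) \left(- \frac{1}{1523}\right) = \frac{229}{1523} \approx 0.15036$)
$n{\left(q \right)} = q^{\frac{3}{2}}$ ($n{\left(q \right)} = q \sqrt{q} = q^{\frac{3}{2}}$)
$\left(\left(- \frac{2}{3} + \frac{n{\left(-1 \right)}}{-5}\right) - 3\right) \left(-9\right) f = \left(\left(- \frac{2}{3} + \frac{\left(-1\right)^{\frac{3}{2}}}{-5}\right) - 3\right) \left(-9\right) \frac{229}{1523} = \left(\left(\left(-2\right) \frac{1}{3} + - i \left(- \frac{1}{5}\right)\right) - 3\right) \left(-9\right) \frac{229}{1523} = \left(\left(- \frac{2}{3} + \frac{i}{5}\right) - 3\right) \left(-9\right) \frac{229}{1523} = \left(- \frac{11}{3} + \frac{i}{5}\right) \left(-9\right) \frac{229}{1523} = \left(33 - \frac{9 i}{5}\right) \frac{229}{1523} = \frac{7557}{1523} - \frac{2061 i}{7615}$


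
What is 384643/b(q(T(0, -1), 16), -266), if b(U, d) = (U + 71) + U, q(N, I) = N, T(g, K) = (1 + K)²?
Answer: 384643/71 ≈ 5417.5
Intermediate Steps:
b(U, d) = 71 + 2*U (b(U, d) = (71 + U) + U = 71 + 2*U)
384643/b(q(T(0, -1), 16), -266) = 384643/(71 + 2*(1 - 1)²) = 384643/(71 + 2*0²) = 384643/(71 + 2*0) = 384643/(71 + 0) = 384643/71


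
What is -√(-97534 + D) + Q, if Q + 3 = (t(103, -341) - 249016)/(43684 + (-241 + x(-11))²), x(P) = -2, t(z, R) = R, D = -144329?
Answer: -557556/102733 - I*√241863 ≈ -5.4272 - 491.8*I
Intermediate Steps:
Q = -557556/102733 (Q = -3 + (-341 - 249016)/(43684 + (-241 - 2)²) = -3 - 249357/(43684 + (-243)²) = -3 - 249357/(43684 + 59049) = -3 - 249357/102733 = -557556/102733 ≈ -5.4272)
-√(-97534 + D) + Q = -√(-97534 - 144329) - 557556/102733 = -√(-241863) - 557556/102733 = -I*√241863 - 557556/102733 = -557556/102733 - I*√241863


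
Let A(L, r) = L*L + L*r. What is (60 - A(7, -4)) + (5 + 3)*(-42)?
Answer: -297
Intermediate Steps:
A(L, r) = L² + L*r
(60 - A(7, -4)) + (5 + 3)*(-42) = (60 - 7*(7 - 4)) + (5 + 3)*(-42) = (60 - 7*3) + 8*(-42) = (60 - 1*21) - 336 = (60 - 21) - 336 = 39 - 336 = -297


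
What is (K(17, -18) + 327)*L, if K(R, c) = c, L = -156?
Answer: -48204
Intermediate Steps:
(K(17, -18) + 327)*L = (-18 + 327)*(-156) = 309*(-156) = -48204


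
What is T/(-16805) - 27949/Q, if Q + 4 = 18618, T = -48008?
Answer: 423937967/312808270 ≈ 1.3553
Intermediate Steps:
Q = 18614 (Q = -4 + 18618 = 18614)
T/(-16805) - 27949/Q = -48008/(-16805) - 27949/18614 = -48008*(-1/16805) - 27949*1/18614 = 48008/16805 - 27949/18614 = 423937967/312808270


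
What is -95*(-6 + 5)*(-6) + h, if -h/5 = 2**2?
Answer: -590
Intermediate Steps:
h = -20 (h = -5*2**2 = -5*4 = -20)
-95*(-6 + 5)*(-6) + h = -95*(-6 + 5)*(-6) - 20 = -(-95)*(-6) - 20 = -95*6 - 20 = -570 - 20 = -590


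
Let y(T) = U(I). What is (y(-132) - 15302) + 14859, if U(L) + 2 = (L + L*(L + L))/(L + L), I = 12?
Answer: -865/2 ≈ -432.50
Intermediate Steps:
U(L) = -2 + (L + 2*L²)/(2*L) (U(L) = -2 + (L + L*(L + L))/(L + L) = -2 + (L + L*(2*L))/((2*L)) = -2 + (L + 2*L²)*(1/(2*L)) = -2 + (L + 2*L²)/(2*L))
y(T) = 21/2 (y(T) = -3/2 + 12 = 21/2)
(y(-132) - 15302) + 14859 = (21/2 - 15302) + 14859 = -30583/2 + 14859 = -865/2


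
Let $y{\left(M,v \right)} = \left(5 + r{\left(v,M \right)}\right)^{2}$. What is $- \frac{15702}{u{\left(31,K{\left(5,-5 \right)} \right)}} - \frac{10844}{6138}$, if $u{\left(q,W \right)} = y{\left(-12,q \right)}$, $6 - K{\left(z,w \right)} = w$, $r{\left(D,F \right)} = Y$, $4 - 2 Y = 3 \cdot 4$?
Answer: $- \frac{48194860}{3069} \approx -15704.0$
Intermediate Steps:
$Y = -4$ ($Y = 2 - \frac{3 \cdot 4}{2} = 2 - 6 = -4$)
$r{\left(D,F \right)} = -4$
$K{\left(z,w \right)} = 6 - w$
$y{\left(M,v \right)} = 1$ ($y{\left(M,v \right)} = \left(5 - 4\right)^{2} = 1^{2} = 1$)
$u{\left(q,W \right)} = 1$
$- \frac{15702}{u{\left(31,K{\left(5,-5 \right)} \right)}} - \frac{10844}{6138} = - \frac{15702}{1} - \frac{10844}{6138} = \left(-15702\right) 1 - \frac{5422}{3069} = -15702 - \frac{5422}{3069} = - \frac{48194860}{3069}$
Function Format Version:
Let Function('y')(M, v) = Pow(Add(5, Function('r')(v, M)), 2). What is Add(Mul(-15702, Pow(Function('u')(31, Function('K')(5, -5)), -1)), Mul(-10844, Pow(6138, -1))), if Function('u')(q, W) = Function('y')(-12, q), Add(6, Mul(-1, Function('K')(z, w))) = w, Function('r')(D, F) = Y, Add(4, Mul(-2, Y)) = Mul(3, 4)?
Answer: Rational(-48194860, 3069) ≈ -15704.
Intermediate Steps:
Y = -4 (Y = Add(2, Mul(Rational(-1, 2), Mul(3, 4))) = Add(2, Mul(Rational(-1, 2), 12)) = Add(2, -6) = -4)
Function('r')(D, F) = -4
Function('K')(z, w) = Add(6, Mul(-1, w))
Function('y')(M, v) = 1 (Function('y')(M, v) = Pow(Add(5, -4), 2) = Pow(1, 2) = 1)
Function('u')(q, W) = 1
Add(Mul(-15702, Pow(Function('u')(31, Function('K')(5, -5)), -1)), Mul(-10844, Pow(6138, -1))) = Add(Mul(-15702, Pow(1, -1)), Mul(-10844, Pow(6138, -1))) = Add(Mul(-15702, 1), Mul(-10844, Rational(1, 6138))) = Add(-15702, Rational(-5422, 3069)) = Rational(-48194860, 3069)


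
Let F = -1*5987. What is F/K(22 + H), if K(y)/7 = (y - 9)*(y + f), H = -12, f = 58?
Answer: -5987/476 ≈ -12.578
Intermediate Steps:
K(y) = 7*(-9 + y)*(58 + y) (K(y) = 7*((y - 9)*(y + 58)) = 7*((-9 + y)*(58 + y)) = 7*(-9 + y)*(58 + y))
F = -5987
F/K(22 + H) = -5987/(-3654 + 7*(22 - 12)**2 + 343*(22 - 12)) = -5987/(-3654 + 7*10**2 + 343*10) = -5987/(-3654 + 7*100 + 3430) = -5987/(-3654 + 700 + 3430) = -5987/476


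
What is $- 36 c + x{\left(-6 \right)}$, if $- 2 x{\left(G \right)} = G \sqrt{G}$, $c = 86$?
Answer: $-3096 + 3 i \sqrt{6} \approx -3096.0 + 7.3485 i$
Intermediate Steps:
$x{\left(G \right)} = - \frac{G^{\frac{3}{2}}}{2}$ ($x{\left(G \right)} = - \frac{G \sqrt{G}}{2} = - \frac{G^{\frac{3}{2}}}{2}$)
$- 36 c + x{\left(-6 \right)} = \left(-36\right) 86 - \frac{\left(-6\right)^{\frac{3}{2}}}{2} = -3096 - \frac{\left(-6\right) i \sqrt{6}}{2} = -3096 + 3 i \sqrt{6}$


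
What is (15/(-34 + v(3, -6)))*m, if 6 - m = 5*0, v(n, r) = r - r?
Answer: -45/17 ≈ -2.6471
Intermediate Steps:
v(n, r) = 0
m = 6 (m = 6 - 5*0 = 6 - 1*0 = 6 + 0 = 6)
(15/(-34 + v(3, -6)))*m = (15/(-34 + 0))*6 = (15/(-34))*6 = (15*(-1/34))*6 = -15/34*6 = -45/17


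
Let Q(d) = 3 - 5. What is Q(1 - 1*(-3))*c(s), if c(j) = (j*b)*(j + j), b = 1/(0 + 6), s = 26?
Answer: -1352/3 ≈ -450.67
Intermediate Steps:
Q(d) = -2
b = ⅙ (b = 1/6 = ⅙ ≈ 0.16667)
c(j) = j²/3 (c(j) = (j*(⅙))*(j + j) = (j/6)*(2*j) = j²/3)
Q(1 - 1*(-3))*c(s) = -2*26²/3 = -2*676/3 = -1352/3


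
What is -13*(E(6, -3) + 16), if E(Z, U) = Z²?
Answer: -676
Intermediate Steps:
-13*(E(6, -3) + 16) = -13*(6² + 16) = -13*(36 + 16) = -13*52 = -676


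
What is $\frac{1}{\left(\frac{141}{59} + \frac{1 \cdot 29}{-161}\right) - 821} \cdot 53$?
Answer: $- \frac{503447}{7777689} \approx -0.06473$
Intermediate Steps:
$\frac{1}{\left(\frac{141}{59} + \frac{1 \cdot 29}{-161}\right) - 821} \cdot 53 = \frac{1}{\left(141 \cdot \frac{1}{59} + 29 \left(- \frac{1}{161}\right)\right) - 821} \cdot 53 = \frac{1}{\left(\frac{141}{59} - \frac{29}{161}\right) - 821} \cdot 53 = \frac{1}{\frac{20990}{9499} - 821} \cdot 53 = \frac{1}{- \frac{7777689}{9499}} \cdot 53 = \left(- \frac{9499}{7777689}\right) 53 = - \frac{503447}{7777689}$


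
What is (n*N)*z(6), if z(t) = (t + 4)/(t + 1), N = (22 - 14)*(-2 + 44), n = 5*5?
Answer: 12000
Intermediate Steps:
n = 25
N = 336 (N = 8*42 = 336)
z(t) = (4 + t)/(1 + t)
(n*N)*z(6) = (25*336)*((4 + 6)/(1 + 6)) = 8400*(10/7) = 12000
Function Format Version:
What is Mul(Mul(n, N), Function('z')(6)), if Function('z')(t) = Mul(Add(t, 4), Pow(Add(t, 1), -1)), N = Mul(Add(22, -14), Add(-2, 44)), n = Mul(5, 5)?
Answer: 12000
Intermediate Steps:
n = 25
N = 336 (N = Mul(8, 42) = 336)
Function('z')(t) = Mul(Pow(Add(1, t), -1), Add(4, t)) (Function('z')(t) = Mul(Add(4, t), Pow(Add(1, t), -1)) = Mul(Pow(Add(1, t), -1), Add(4, t)))
Mul(Mul(n, N), Function('z')(6)) = Mul(Mul(25, 336), Mul(Pow(Add(1, 6), -1), Add(4, 6))) = Mul(8400, Mul(Pow(7, -1), 10)) = Mul(8400, Mul(Rational(1, 7), 10)) = Mul(8400, Rational(10, 7)) = 12000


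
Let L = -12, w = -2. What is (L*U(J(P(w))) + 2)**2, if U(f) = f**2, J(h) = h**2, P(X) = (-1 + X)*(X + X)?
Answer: 61916368900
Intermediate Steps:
P(X) = 2*X*(-1 + X) (P(X) = (-1 + X)*(2*X) = 2*X*(-1 + X))
(L*U(J(P(w))) + 2)**2 = (-12*256*(-1 - 2)**4 + 2)**2 = (-12*((2*(-2)*(-3))**2)**2 + 2)**2 = (-12*(12**2)**2 + 2)**2 = (-12*144**2 + 2)**2 = (-12*20736 + 2)**2 = (-248832 + 2)**2 = (-248830)**2 = 61916368900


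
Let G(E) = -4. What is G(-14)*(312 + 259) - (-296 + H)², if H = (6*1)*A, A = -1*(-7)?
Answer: -66800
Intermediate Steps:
A = 7
H = 42 (H = (6*1)*7 = 6*7 = 42)
G(-14)*(312 + 259) - (-296 + H)² = -4*(312 + 259) - (-296 + 42)² = -4*571 - 1*(-254)² = -2284 - 1*64516 = -2284 - 64516 = -66800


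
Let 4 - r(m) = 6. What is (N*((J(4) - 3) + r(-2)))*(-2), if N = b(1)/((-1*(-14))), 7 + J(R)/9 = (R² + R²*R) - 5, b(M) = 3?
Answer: -1821/7 ≈ -260.14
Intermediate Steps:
r(m) = -2 (r(m) = 4 - 1*6 = 4 - 6 = -2)
J(R) = -108 + 9*R² + 9*R³ (J(R) = -63 + 9*((R² + R²*R) - 5) = -63 + 9*((R² + R³) - 5) = -63 + 9*(-5 + R² + R³) = -63 + (-45 + 9*R² + 9*R³) = -108 + 9*R² + 9*R³)
N = 3/14 (N = 3/((-1*(-14))) = 3/14 ≈ 0.21429)
(N*((J(4) - 3) + r(-2)))*(-2) = (3*(((-108 + 9*4² + 9*4³) - 3) - 2)/14)*(-2) = (3*(((-108 + 9*16 + 9*64) - 3) - 2)/14)*(-2) = (3*(((-108 + 144 + 576) - 3) - 2)/14)*(-2) = (3*((612 - 3) - 2)/14)*(-2) = (3*(609 - 2)/14)*(-2) = ((3/14)*607)*(-2) = (1821/14)*(-2) = -1821/7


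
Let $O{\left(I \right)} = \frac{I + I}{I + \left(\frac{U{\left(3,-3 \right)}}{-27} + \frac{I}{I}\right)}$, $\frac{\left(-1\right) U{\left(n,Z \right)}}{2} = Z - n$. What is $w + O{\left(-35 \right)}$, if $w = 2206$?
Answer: $\frac{68449}{31} \approx 2208.0$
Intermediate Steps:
$U{\left(n,Z \right)} = - 2 Z + 2 n$ ($U{\left(n,Z \right)} = - 2 \left(Z - n\right) = - 2 Z + 2 n$)
$O{\left(I \right)} = \frac{2 I}{\frac{5}{9} + I}$ ($O{\left(I \right)} = \frac{I + I}{I + \left(\frac{\left(-2\right) \left(-3\right) + 2 \cdot 3}{-27} + \frac{I}{I}\right)} = \frac{2 I}{I + \left(\left(6 + 6\right) \left(- \frac{1}{27}\right) + 1\right)} = \frac{2 I}{I + \left(12 \left(- \frac{1}{27}\right) + 1\right)} = \frac{2 I}{I + \left(- \frac{4}{9} + 1\right)} = \frac{2 I}{I + \frac{5}{9}} = \frac{2 I}{\frac{5}{9} + I}$)
$w + O{\left(-35 \right)} = 2206 + 18 \left(-35\right) \frac{1}{5 + 9 \left(-35\right)} = 2206 + 18 \left(-35\right) \frac{1}{5 - 315} = 2206 + 18 \left(-35\right) \frac{1}{-310} = 2206 + 18 \left(-35\right) \left(- \frac{1}{310}\right) = 2206 + \frac{63}{31} = \frac{68449}{31}$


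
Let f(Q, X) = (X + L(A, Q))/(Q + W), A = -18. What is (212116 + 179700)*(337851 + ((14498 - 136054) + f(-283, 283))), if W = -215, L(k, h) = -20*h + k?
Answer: 7033683944460/83 ≈ 8.4743e+10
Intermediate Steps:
L(k, h) = k - 20*h
f(Q, X) = (-18 + X - 20*Q)/(-215 + Q) (f(Q, X) = (X + (-18 - 20*Q))/(Q - 215) = (-18 + X - 20*Q)/(-215 + Q))
(212116 + 179700)*(337851 + ((14498 - 136054) + f(-283, 283))) = (212116 + 179700)*(337851 + ((14498 - 136054) + (-18 + 283 - 20*(-283))/(-215 - 283))) = 391816*(337851 + (-121556 + (-18 + 283 + 5660)/(-498))) = 391816*(337851 + (-121556 - 1/498*5925)) = 391816*(337851 + (-121556 - 1975/166)) = 391816*(337851 - 20180271/166) = 391816*(35902995/166) = 7033683944460/83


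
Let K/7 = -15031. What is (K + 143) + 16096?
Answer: -88978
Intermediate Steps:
K = -105217 (K = 7*(-15031) = -105217)
(K + 143) + 16096 = (-105217 + 143) + 16096 = -105074 + 16096 = -88978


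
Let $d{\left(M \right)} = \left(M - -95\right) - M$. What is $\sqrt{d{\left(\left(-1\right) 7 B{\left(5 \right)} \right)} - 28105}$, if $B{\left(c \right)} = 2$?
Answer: $i \sqrt{28010} \approx 167.36 i$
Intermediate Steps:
$d{\left(M \right)} = 95$ ($d{\left(M \right)} = \left(M + 95\right) - M = \left(95 + M\right) - M = 95$)
$\sqrt{d{\left(\left(-1\right) 7 B{\left(5 \right)} \right)} - 28105} = \sqrt{95 - 28105} = \sqrt{-28010} = i \sqrt{28010}$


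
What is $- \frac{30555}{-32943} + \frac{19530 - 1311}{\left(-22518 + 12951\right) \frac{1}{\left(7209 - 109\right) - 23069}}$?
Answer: $\frac{354988990654}{11672803} \approx 30412.0$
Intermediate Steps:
$- \frac{30555}{-32943} + \frac{19530 - 1311}{\left(-22518 + 12951\right) \frac{1}{\left(7209 - 109\right) - 23069}} = \left(-30555\right) \left(- \frac{1}{32943}\right) + \frac{19530 - 1311}{\left(-9567\right) \frac{1}{7100 - 23069}} = \frac{10185}{10981} + \frac{18219}{\left(-9567\right) \frac{1}{-15969}} = \frac{10185}{10981} + \frac{18219}{\left(-9567\right) \left(- \frac{1}{15969}\right)} = \frac{10185}{10981} + \frac{18219}{\frac{3189}{5323}} = \frac{10185}{10981} + 18219 \cdot \frac{5323}{3189} = \frac{10185}{10981} + \frac{32326579}{1063} = \frac{354988990654}{11672803}$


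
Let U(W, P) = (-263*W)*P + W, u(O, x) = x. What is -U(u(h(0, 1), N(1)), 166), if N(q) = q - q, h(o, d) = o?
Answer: 0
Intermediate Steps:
N(q) = 0
U(W, P) = W - 263*P*W (U(W, P) = -263*P*W + W = W - 263*P*W)
-U(u(h(0, 1), N(1)), 166) = -0*(1 - 263*166) = -0*(1 - 43658) = -0*(-43657) = -1*0 = 0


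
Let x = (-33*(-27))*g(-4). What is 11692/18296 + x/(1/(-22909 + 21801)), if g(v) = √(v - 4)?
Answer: 2923/4574 - 1974456*I*√2 ≈ 0.63905 - 2.7923e+6*I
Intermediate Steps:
g(v) = √(-4 + v)
x = 1782*I*√2 (x = (-33*(-27))*√(-4 - 4) = 891*√(-8) = 891*(2*I*√2) = 1782*I*√2 ≈ 2520.1*I)
11692/18296 + x/(1/(-22909 + 21801)) = 11692/18296 + (1782*I*√2)/(1/(-22909 + 21801)) = 11692*(1/18296) + (1782*I*√2)/(1/(-1108)) = 2923/4574 + (1782*I*√2)/(-1/1108) = 2923/4574 + (1782*I*√2)*(-1108) = 2923/4574 - 1974456*I*√2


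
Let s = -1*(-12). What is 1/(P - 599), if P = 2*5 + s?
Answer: -1/577 ≈ -0.0017331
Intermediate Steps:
s = 12
P = 22 (P = 2*5 + 12 = 10 + 12 = 22)
1/(P - 599) = 1/(22 - 599) = 1/(-577) = -1/577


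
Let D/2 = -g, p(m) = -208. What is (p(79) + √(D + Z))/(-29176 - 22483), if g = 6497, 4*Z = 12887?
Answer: 208/51659 - I*√39089/103318 ≈ 0.0040264 - 0.0019136*I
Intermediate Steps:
Z = 12887/4 (Z = (¼)*12887 = 12887/4 ≈ 3221.8)
D = -12994 (D = 2*(-1*6497) = 2*(-6497) = -12994)
(p(79) + √(D + Z))/(-29176 - 22483) = (-208 + √(-12994 + 12887/4))/(-29176 - 22483) = (-208 + √(-39089/4))/(-51659) = (-208 + I*√39089/2)*(-1/51659) = 208/51659 - I*√39089/103318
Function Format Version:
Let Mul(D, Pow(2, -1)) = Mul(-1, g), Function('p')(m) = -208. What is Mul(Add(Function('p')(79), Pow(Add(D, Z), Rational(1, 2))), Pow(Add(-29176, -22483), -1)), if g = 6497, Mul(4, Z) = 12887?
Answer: Add(Rational(208, 51659), Mul(Rational(-1, 103318), I, Pow(39089, Rational(1, 2)))) ≈ Add(0.0040264, Mul(-0.0019136, I))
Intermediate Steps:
Z = Rational(12887, 4) (Z = Mul(Rational(1, 4), 12887) = Rational(12887, 4) ≈ 3221.8)
D = -12994 (D = Mul(2, Mul(-1, 6497)) = Mul(2, -6497) = -12994)
Mul(Add(Function('p')(79), Pow(Add(D, Z), Rational(1, 2))), Pow(Add(-29176, -22483), -1)) = Mul(Add(-208, Pow(Add(-12994, Rational(12887, 4)), Rational(1, 2))), Pow(Add(-29176, -22483), -1)) = Mul(Add(-208, Pow(Rational(-39089, 4), Rational(1, 2))), Pow(-51659, -1)) = Mul(Add(-208, Mul(Rational(1, 2), I, Pow(39089, Rational(1, 2)))), Rational(-1, 51659)) = Add(Rational(208, 51659), Mul(Rational(-1, 103318), I, Pow(39089, Rational(1, 2))))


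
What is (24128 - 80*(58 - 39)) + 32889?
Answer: 55497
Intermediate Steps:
(24128 - 80*(58 - 39)) + 32889 = (24128 - 80*19) + 32889 = (24128 - 1520) + 32889 = 22608 + 32889 = 55497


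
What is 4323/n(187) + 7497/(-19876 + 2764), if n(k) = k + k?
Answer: 1078353/96968 ≈ 11.121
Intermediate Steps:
n(k) = 2*k
4323/n(187) + 7497/(-19876 + 2764) = 4323/((2*187)) + 7497/(-19876 + 2764) = 4323/374 + 7497/(-17112) = 4323*(1/374) + 7497*(-1/17112) = 393/34 - 2499/5704 = 1078353/96968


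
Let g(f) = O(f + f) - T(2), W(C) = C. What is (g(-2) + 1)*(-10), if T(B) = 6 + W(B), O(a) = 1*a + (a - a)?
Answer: 110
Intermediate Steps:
O(a) = a (O(a) = a + 0 = a)
T(B) = 6 + B
g(f) = -8 + 2*f (g(f) = (f + f) - (6 + 2) = 2*f - 1*8 = 2*f - 8 = -8 + 2*f)
(g(-2) + 1)*(-10) = ((-8 + 2*(-2)) + 1)*(-10) = ((-8 - 4) + 1)*(-10) = (-12 + 1)*(-10) = -11*(-10) = 110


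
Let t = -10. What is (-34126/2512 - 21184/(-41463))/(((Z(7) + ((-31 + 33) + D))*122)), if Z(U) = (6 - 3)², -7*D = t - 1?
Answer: -4766132455/559104340608 ≈ -0.0085246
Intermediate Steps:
D = 11/7 (D = -(-10 - 1)/7 = -⅐*(-11) = 11/7 ≈ 1.5714)
Z(U) = 9 (Z(U) = 3² = 9)
(-34126/2512 - 21184/(-41463))/(((Z(7) + ((-31 + 33) + D))*122)) = (-34126/2512 - 21184/(-41463))/(((9 + ((-31 + 33) + 11/7))*122)) = (-34126*1/2512 - 21184*(-1/41463))/(((9 + (2 + 11/7))*122)) = (-17063/1256 + 21184/41463)/(((9 + 25/7)*122)) = -680876065/(52077528*((88/7)*122)) = -680876065/(52077528*10736/7) = -680876065/52077528*7/10736 = -4766132455/559104340608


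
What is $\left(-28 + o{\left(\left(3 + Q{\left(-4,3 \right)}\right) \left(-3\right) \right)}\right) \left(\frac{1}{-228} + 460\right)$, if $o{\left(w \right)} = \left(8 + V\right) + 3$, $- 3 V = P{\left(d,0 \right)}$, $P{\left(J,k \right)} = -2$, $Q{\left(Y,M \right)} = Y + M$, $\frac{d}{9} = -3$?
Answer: $- \frac{5139071}{684} \approx -7513.3$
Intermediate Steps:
$d = -27$ ($d = 9 \left(-3\right) = -27$)
$Q{\left(Y,M \right)} = M + Y$
$V = \frac{2}{3}$ ($V = \left(- \frac{1}{3}\right) \left(-2\right) = \frac{2}{3} \approx 0.66667$)
$o{\left(w \right)} = \frac{35}{3}$ ($o{\left(w \right)} = \left(8 + \frac{2}{3}\right) + 3 = \frac{26}{3} + 3 = \frac{35}{3}$)
$\left(-28 + o{\left(\left(3 + Q{\left(-4,3 \right)}\right) \left(-3\right) \right)}\right) \left(\frac{1}{-228} + 460\right) = \left(-28 + \frac{35}{3}\right) \left(\frac{1}{-228} + 460\right) = - \frac{49 \left(- \frac{1}{228} + 460\right)}{3} = \left(- \frac{49}{3}\right) \frac{104879}{228} = - \frac{5139071}{684}$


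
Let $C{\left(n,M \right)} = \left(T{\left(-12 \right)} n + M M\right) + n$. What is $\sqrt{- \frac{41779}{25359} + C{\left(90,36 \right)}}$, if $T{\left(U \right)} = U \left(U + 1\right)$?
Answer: $\frac{\sqrt{8530024961685}}{25359} \approx 115.17$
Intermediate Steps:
$T{\left(U \right)} = U \left(1 + U\right)$
$C{\left(n,M \right)} = M^{2} + 133 n$ ($C{\left(n,M \right)} = \left(- 12 \left(1 - 12\right) n + M M\right) + n = \left(\left(-12\right) \left(-11\right) n + M^{2}\right) + n = \left(132 n + M^{2}\right) + n = \left(M^{2} + 132 n\right) + n = M^{2} + 133 n$)
$\sqrt{- \frac{41779}{25359} + C{\left(90,36 \right)}} = \sqrt{- \frac{41779}{25359} + \left(36^{2} + 133 \cdot 90\right)} = \sqrt{\left(-41779\right) \frac{1}{25359} + \left(1296 + 11970\right)} = \sqrt{- \frac{41779}{25359} + 13266} = \sqrt{\frac{336370715}{25359}} = \frac{\sqrt{8530024961685}}{25359}$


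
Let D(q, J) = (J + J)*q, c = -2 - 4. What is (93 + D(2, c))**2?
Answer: 4761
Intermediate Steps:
c = -6
D(q, J) = 2*J*q (D(q, J) = (2*J)*q = 2*J*q)
(93 + D(2, c))**2 = (93 + 2*(-6)*2)**2 = (93 - 24)**2 = 69**2 = 4761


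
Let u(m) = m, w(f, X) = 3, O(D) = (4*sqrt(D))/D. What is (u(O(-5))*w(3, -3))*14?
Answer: -168*I*sqrt(5)/5 ≈ -75.132*I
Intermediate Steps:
O(D) = 4/sqrt(D)
(u(O(-5))*w(3, -3))*14 = ((4/sqrt(-5))*3)*14 = ((4*(-I*sqrt(5)/5))*3)*14 = (-4*I*sqrt(5)/5*3)*14 = -12*I*sqrt(5)/5*14 = -168*I*sqrt(5)/5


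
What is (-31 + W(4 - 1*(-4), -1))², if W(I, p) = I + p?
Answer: 576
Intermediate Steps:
(-31 + W(4 - 1*(-4), -1))² = (-31 + ((4 - 1*(-4)) - 1))² = (-31 + ((4 + 4) - 1))² = (-31 + (8 - 1))² = (-31 + 7)² = (-24)² = 576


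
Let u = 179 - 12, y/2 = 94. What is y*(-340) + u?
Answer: -63753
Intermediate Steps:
y = 188 (y = 2*94 = 188)
u = 167
y*(-340) + u = 188*(-340) + 167 = -63920 + 167 = -63753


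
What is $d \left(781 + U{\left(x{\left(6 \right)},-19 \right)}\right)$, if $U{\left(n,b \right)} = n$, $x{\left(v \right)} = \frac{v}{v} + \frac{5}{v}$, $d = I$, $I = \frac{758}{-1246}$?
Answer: $- \frac{254309}{534} \approx -476.23$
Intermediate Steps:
$I = - \frac{379}{623}$ ($I = 758 \left(- \frac{1}{1246}\right) = - \frac{379}{623} \approx -0.60835$)
$d = - \frac{379}{623} \approx -0.60835$
$x{\left(v \right)} = 1 + \frac{5}{v}$
$d \left(781 + U{\left(x{\left(6 \right)},-19 \right)}\right) = - \frac{379 \left(781 + \frac{5 + 6}{6}\right)}{623} = - \frac{379 \left(781 + \frac{1}{6} \cdot 11\right)}{623} = - \frac{379 \left(781 + \frac{11}{6}\right)}{623} = \left(- \frac{379}{623}\right) \frac{4697}{6} = - \frac{254309}{534}$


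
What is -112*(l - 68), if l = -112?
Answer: 20160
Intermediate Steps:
-112*(l - 68) = -112*(-112 - 68) = -112*(-180) = 20160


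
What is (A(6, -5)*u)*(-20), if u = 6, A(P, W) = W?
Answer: 600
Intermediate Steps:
(A(6, -5)*u)*(-20) = -5*6*(-20) = -30*(-20) = 600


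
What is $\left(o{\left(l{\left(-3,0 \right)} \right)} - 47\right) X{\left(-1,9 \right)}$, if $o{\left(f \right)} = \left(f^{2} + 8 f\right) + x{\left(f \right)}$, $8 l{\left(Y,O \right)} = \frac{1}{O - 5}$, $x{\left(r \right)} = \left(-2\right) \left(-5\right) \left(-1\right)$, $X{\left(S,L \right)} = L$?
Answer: $- \frac{823671}{1600} \approx -514.79$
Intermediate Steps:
$x{\left(r \right)} = -10$ ($x{\left(r \right)} = 10 \left(-1\right) = -10$)
$l{\left(Y,O \right)} = \frac{1}{8 \left(-5 + O\right)}$ ($l{\left(Y,O \right)} = \frac{1}{8 \left(O - 5\right)} = \frac{1}{8 \left(-5 + O\right)}$)
$o{\left(f \right)} = -10 + f^{2} + 8 f$ ($o{\left(f \right)} = \left(f^{2} + 8 f\right) - 10 = -10 + f^{2} + 8 f$)
$\left(o{\left(l{\left(-3,0 \right)} \right)} - 47\right) X{\left(-1,9 \right)} = \left(\left(-10 + \left(\frac{1}{8 \left(-5 + 0\right)}\right)^{2} + 8 \frac{1}{8 \left(-5 + 0\right)}\right) - 47\right) 9 = \left(\left(-10 + \left(\frac{1}{8 \left(-5\right)}\right)^{2} + 8 \frac{1}{8 \left(-5\right)}\right) - 47\right) 9 = \left(\left(-10 + \left(\frac{1}{8} \left(- \frac{1}{5}\right)\right)^{2} + 8 \cdot \frac{1}{8} \left(- \frac{1}{5}\right)\right) - 47\right) 9 = \left(\left(-10 + \left(- \frac{1}{40}\right)^{2} + 8 \left(- \frac{1}{40}\right)\right) - 47\right) 9 = \left(\left(-10 + \frac{1}{1600} - \frac{1}{5}\right) - 47\right) 9 = \left(- \frac{16319}{1600} - 47\right) 9 = \left(- \frac{91519}{1600}\right) 9 = - \frac{823671}{1600}$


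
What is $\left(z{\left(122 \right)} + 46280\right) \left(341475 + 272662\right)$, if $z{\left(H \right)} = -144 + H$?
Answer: $28408749346$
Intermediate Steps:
$\left(z{\left(122 \right)} + 46280\right) \left(341475 + 272662\right) = \left(\left(-144 + 122\right) + 46280\right) \left(341475 + 272662\right) = \left(-22 + 46280\right) 614137 = 46258 \cdot 614137 = 28408749346$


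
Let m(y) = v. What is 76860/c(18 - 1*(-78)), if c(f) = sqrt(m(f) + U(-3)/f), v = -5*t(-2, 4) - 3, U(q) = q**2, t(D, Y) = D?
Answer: 307440*sqrt(454)/227 ≈ 28858.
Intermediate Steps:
v = 7 (v = -5*(-2) - 3 = 10 - 3 = 7)
m(y) = 7
c(f) = sqrt(7 + 9/f) (c(f) = sqrt(7 + (-3)**2/f) = sqrt(7 + 9/f))
76860/c(18 - 1*(-78)) = 76860/(sqrt(7 + 9/(18 - 1*(-78)))) = 76860/(sqrt(7 + 9/(18 + 78))) = 76860/(sqrt(7 + 9/96)) = 76860/(sqrt(7 + 9*(1/96))) = 76860/(sqrt(7 + 3/32)) = 76860/(sqrt(227/32)) = 76860/((sqrt(454)/8)) = 76860*(4*sqrt(454)/227) = 307440*sqrt(454)/227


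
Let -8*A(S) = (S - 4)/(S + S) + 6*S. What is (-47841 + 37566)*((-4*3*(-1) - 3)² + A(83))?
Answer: -255035775/1328 ≈ -1.9205e+5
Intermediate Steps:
A(S) = -3*S/4 - (-4 + S)/(16*S) (A(S) = -((S - 4)/(S + S) + 6*S)/8 = -((-4 + S)/((2*S)) + 6*S)/8 = -((-4 + S)*(1/(2*S)) + 6*S)/8 = -((-4 + S)/(2*S) + 6*S)/8 = -(6*S + (-4 + S)/(2*S))/8 = -3*S/4 - (-4 + S)/(16*S))
(-47841 + 37566)*((-4*3*(-1) - 3)² + A(83)) = (-47841 + 37566)*((-4*3*(-1) - 3)² + (1/16)*(4 - 1*83 - 12*83²)/83) = -10275*((-12*(-1) - 3)² + (1/16)*(1/83)*(4 - 83 - 12*6889)) = -10275*((12 - 3)² + (1/16)*(1/83)*(4 - 83 - 82668)) = -10275*(9² + (1/16)*(1/83)*(-82747)) = -10275*(81 - 82747/1328) = -10275*24821/1328 = -255035775/1328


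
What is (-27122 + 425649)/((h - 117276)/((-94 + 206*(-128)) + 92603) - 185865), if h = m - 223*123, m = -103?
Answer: -26358974307/12293441773 ≈ -2.1441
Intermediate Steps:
h = -27532 (h = -103 - 223*123 = -103 - 27429 = -27532)
(-27122 + 425649)/((h - 117276)/((-94 + 206*(-128)) + 92603) - 185865) = (-27122 + 425649)/((-27532 - 117276)/((-94 + 206*(-128)) + 92603) - 185865) = 398527/(-144808/((-94 - 26368) + 92603) - 185865) = 398527/(-144808/(-26462 + 92603) - 185865) = 398527/(-144808/66141 - 185865) = 398527/(-12293441773/66141) = 398527*(-66141/12293441773) = -26358974307/12293441773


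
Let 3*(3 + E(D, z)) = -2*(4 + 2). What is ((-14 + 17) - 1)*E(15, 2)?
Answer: -14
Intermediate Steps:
E(D, z) = -7 (E(D, z) = -3 + (-2*(4 + 2))/3 = -3 + (-2*6)/3 = -3 + (1/3)*(-12) = -3 - 4 = -7)
((-14 + 17) - 1)*E(15, 2) = ((-14 + 17) - 1)*(-7) = (3 - 1)*(-7) = 2*(-7) = -14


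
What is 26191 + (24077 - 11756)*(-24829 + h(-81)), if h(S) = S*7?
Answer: -312877925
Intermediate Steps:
h(S) = 7*S
26191 + (24077 - 11756)*(-24829 + h(-81)) = 26191 + (24077 - 11756)*(-24829 + 7*(-81)) = 26191 + 12321*(-24829 - 567) = 26191 + 12321*(-25396) = 26191 - 312904116 = -312877925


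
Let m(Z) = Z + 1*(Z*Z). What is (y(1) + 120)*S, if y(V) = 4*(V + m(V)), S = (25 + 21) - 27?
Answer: 2508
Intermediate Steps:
m(Z) = Z + Z**2 (m(Z) = Z + 1*Z**2 = Z + Z**2)
S = 19 (S = 46 - 27 = 19)
y(V) = 4*V + 4*V*(1 + V) (y(V) = 4*(V + V*(1 + V)) = 4*V + 4*V*(1 + V))
(y(1) + 120)*S = (4*1*(2 + 1) + 120)*19 = (4*1*3 + 120)*19 = (12 + 120)*19 = 132*19 = 2508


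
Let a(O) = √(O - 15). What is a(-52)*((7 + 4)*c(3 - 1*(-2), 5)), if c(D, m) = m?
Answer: 55*I*√67 ≈ 450.19*I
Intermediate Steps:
a(O) = √(-15 + O)
a(-52)*((7 + 4)*c(3 - 1*(-2), 5)) = √(-15 - 52)*((7 + 4)*5) = √(-67)*(11*5) = (I*√67)*55 = 55*I*√67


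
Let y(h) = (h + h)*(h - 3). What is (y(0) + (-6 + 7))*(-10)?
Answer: -10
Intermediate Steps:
y(h) = 2*h*(-3 + h) (y(h) = (2*h)*(-3 + h) = 2*h*(-3 + h))
(y(0) + (-6 + 7))*(-10) = (2*0*(-3 + 0) + (-6 + 7))*(-10) = (2*0*(-3) + 1)*(-10) = (0 + 1)*(-10) = 1*(-10) = -10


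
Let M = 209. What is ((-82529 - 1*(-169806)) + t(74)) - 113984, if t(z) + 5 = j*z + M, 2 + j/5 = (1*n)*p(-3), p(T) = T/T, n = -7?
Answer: -29833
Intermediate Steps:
p(T) = 1
j = -45 (j = -10 + 5*((1*(-7))*1) = -10 + 5*(-7*1) = -10 + 5*(-7) = -10 - 35 = -45)
t(z) = 204 - 45*z (t(z) = -5 + (-45*z + 209) = -5 + (209 - 45*z) = 204 - 45*z)
((-82529 - 1*(-169806)) + t(74)) - 113984 = ((-82529 - 1*(-169806)) + (204 - 45*74)) - 113984 = ((-82529 + 169806) + (204 - 3330)) - 113984 = (87277 - 3126) - 113984 = 84151 - 113984 = -29833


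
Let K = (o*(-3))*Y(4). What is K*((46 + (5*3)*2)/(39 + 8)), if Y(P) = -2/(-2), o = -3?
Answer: 684/47 ≈ 14.553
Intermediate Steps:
Y(P) = 1 (Y(P) = -2*(-1/2) = 1)
K = 9 (K = -3*(-3)*1 = 9*1 = 9)
K*((46 + (5*3)*2)/(39 + 8)) = 9*((46 + (5*3)*2)/(39 + 8)) = 9*((46 + 15*2)/47) = 9*((46 + 30)*(1/47)) = 9*(76*(1/47)) = 9*(76/47) = 684/47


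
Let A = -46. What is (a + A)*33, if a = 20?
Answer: -858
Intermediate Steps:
(a + A)*33 = (20 - 46)*33 = -26*33 = -858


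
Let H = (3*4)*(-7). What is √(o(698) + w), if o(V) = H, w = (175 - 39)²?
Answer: 2*√4603 ≈ 135.69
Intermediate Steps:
w = 18496 (w = 136² = 18496)
H = -84 (H = 12*(-7) = -84)
o(V) = -84
√(o(698) + w) = √(-84 + 18496) = √18412 = 2*√4603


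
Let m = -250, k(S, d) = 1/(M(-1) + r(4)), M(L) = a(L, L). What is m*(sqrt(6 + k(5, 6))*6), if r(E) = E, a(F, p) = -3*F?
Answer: -1500*sqrt(301)/7 ≈ -3717.7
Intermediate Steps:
M(L) = -3*L
k(S, d) = 1/7 (k(S, d) = 1/(-3*(-1) + 4) = 1/(3 + 4) = 1/7)
m*(sqrt(6 + k(5, 6))*6) = -250*sqrt(6 + 1/7)*6 = -250*sqrt(43/7)*6 = -250*sqrt(301)/7*6 = -1500*sqrt(301)/7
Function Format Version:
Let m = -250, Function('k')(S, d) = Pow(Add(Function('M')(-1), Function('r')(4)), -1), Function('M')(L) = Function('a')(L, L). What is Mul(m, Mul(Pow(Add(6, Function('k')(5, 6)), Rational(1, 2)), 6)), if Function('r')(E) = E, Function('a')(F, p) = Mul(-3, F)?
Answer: Mul(Rational(-1500, 7), Pow(301, Rational(1, 2))) ≈ -3717.7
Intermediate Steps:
Function('M')(L) = Mul(-3, L)
Function('k')(S, d) = Rational(1, 7) (Function('k')(S, d) = Pow(Add(Mul(-3, -1), 4), -1) = Pow(Add(3, 4), -1) = Pow(7, -1) = Rational(1, 7))
Mul(m, Mul(Pow(Add(6, Function('k')(5, 6)), Rational(1, 2)), 6)) = Mul(-250, Mul(Pow(Add(6, Rational(1, 7)), Rational(1, 2)), 6)) = Mul(-250, Mul(Pow(Rational(43, 7), Rational(1, 2)), 6)) = Mul(-250, Mul(Mul(Rational(1, 7), Pow(301, Rational(1, 2))), 6)) = Mul(-250, Mul(Rational(6, 7), Pow(301, Rational(1, 2)))) = Mul(Rational(-1500, 7), Pow(301, Rational(1, 2)))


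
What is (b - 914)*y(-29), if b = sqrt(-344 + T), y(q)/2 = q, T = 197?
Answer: 53012 - 406*I*sqrt(3) ≈ 53012.0 - 703.21*I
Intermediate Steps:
y(q) = 2*q
b = 7*I*sqrt(3) (b = sqrt(-344 + 197) = sqrt(-147) = 7*I*sqrt(3) ≈ 12.124*I)
(b - 914)*y(-29) = (7*I*sqrt(3) - 914)*(2*(-29)) = (-914 + 7*I*sqrt(3))*(-58) = 53012 - 406*I*sqrt(3)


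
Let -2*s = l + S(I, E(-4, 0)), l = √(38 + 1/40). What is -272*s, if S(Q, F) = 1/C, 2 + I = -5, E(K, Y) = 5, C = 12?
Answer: 34/3 + 1326*√10/5 ≈ 849.97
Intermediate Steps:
l = 39*√10/20 (l = √(38 + 1/40) = √(1521/40) = 39*√10/20 ≈ 6.1664)
I = -7 (I = -2 - 5 = -7)
S(Q, F) = 1/12
s = -1/24 - 39*√10/40 (s = -(39*√10/20 + 1/12)/2 = -(1/12 + 39*√10/20)/2 = -1/24 - 39*√10/40 ≈ -3.1249)
-272*s = -272*(-1/24 - 39*√10/40) = 34/3 + 1326*√10/5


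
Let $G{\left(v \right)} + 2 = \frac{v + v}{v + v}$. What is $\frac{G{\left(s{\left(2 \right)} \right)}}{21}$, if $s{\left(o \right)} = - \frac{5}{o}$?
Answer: $- \frac{1}{21} \approx -0.047619$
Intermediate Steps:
$G{\left(v \right)} = -1$ ($G{\left(v \right)} = -2 + \frac{v + v}{v + v} = -2 + \frac{2 v}{2 v} = -2 + 2 v \frac{1}{2 v} = -2 + 1 = -1$)
$\frac{G{\left(s{\left(2 \right)} \right)}}{21} = \frac{1}{21} \left(-1\right) = - \frac{1}{21}$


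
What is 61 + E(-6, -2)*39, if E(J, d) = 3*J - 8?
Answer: -953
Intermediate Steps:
E(J, d) = -8 + 3*J
61 + E(-6, -2)*39 = 61 + (-8 + 3*(-6))*39 = 61 + (-8 - 18)*39 = 61 - 26*39 = 61 - 1014 = -953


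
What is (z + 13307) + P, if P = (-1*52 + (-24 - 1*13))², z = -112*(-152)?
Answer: 38252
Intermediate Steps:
z = 17024
P = 7921 (P = (-52 + (-24 - 13))² = (-52 - 37)² = (-89)² = 7921)
(z + 13307) + P = (17024 + 13307) + 7921 = 30331 + 7921 = 38252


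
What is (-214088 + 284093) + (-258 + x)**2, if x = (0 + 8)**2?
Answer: 107641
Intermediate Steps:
x = 64 (x = 8**2 = 64)
(-214088 + 284093) + (-258 + x)**2 = (-214088 + 284093) + (-258 + 64)**2 = 70005 + (-194)**2 = 70005 + 37636 = 107641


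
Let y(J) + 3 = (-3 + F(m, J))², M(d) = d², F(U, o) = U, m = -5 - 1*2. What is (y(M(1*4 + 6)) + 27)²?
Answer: 15376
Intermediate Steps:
m = -7 (m = -5 - 2 = -7)
y(J) = 97 (y(J) = -3 + (-3 - 7)² = -3 + (-10)² = -3 + 100 = 97)
(y(M(1*4 + 6)) + 27)² = (97 + 27)² = 124² = 15376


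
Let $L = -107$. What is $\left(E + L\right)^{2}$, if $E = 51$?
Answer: $3136$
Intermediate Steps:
$\left(E + L\right)^{2} = \left(51 - 107\right)^{2} = \left(-56\right)^{2} = 3136$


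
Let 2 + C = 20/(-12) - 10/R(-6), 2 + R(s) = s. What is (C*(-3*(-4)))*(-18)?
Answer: 522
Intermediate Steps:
R(s) = -2 + s
C = -29/12 (C = -2 + (20/(-12) - 10/(-2 - 6)) = -2 + (20*(-1/12) - 10/(-8)) = -2 + (-5/3 - 10*(-⅛)) = -2 + (-5/3 + 5/4) = -2 - 5/12 = -29/12 ≈ -2.4167)
(C*(-3*(-4)))*(-18) = -(-29)*(-4)/4*(-18) = -29/12*12*(-18) = -29*(-18) = 522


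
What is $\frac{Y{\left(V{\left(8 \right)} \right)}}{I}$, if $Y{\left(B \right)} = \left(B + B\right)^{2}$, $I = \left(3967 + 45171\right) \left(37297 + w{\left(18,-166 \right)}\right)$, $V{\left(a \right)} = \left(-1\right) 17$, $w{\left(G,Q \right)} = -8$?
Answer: $\frac{578}{916153441} \approx 6.309 \cdot 10^{-7}$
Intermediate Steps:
$V{\left(a \right)} = -17$
$I = 1832306882$ ($I = \left(3967 + 45171\right) \left(37297 - 8\right) = 49138 \cdot 37289 = 1832306882$)
$Y{\left(B \right)} = 4 B^{2}$ ($Y{\left(B \right)} = \left(2 B\right)^{2} = 4 B^{2}$)
$\frac{Y{\left(V{\left(8 \right)} \right)}}{I} = \frac{4 \left(-17\right)^{2}}{1832306882} = 4 \cdot 289 \cdot \frac{1}{1832306882} = 1156 \cdot \frac{1}{1832306882} = \frac{578}{916153441}$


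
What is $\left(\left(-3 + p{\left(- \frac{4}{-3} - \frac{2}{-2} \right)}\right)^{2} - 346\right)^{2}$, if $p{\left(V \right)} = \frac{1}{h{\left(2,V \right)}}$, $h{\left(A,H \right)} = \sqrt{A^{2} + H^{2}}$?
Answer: $\frac{820048036}{7225} + \frac{1030896 \sqrt{85}}{7225} \approx 1.1482 \cdot 10^{5}$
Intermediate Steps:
$p{\left(V \right)} = \frac{1}{\sqrt{4 + V^{2}}}$ ($p{\left(V \right)} = \frac{1}{\sqrt{2^{2} + V^{2}}} = \frac{1}{\sqrt{4 + V^{2}}}$)
$\left(\left(-3 + p{\left(- \frac{4}{-3} - \frac{2}{-2} \right)}\right)^{2} - 346\right)^{2} = \left(\left(-3 + \frac{1}{\sqrt{4 + \left(- \frac{4}{-3} - \frac{2}{-2}\right)^{2}}}\right)^{2} - 346\right)^{2} = \left(\left(-3 + \frac{1}{\sqrt{4 + \left(\left(-4\right) \left(- \frac{1}{3}\right) - -1\right)^{2}}}\right)^{2} - 346\right)^{2} = \left(\left(-3 + \frac{1}{\sqrt{4 + \left(\frac{4}{3} + 1\right)^{2}}}\right)^{2} - 346\right)^{2} = \left(\left(-3 + \frac{1}{\sqrt{4 + \left(\frac{7}{3}\right)^{2}}}\right)^{2} - 346\right)^{2} = \left(\left(-3 + \frac{1}{\sqrt{4 + \frac{49}{9}}}\right)^{2} - 346\right)^{2} = \left(\left(-3 + \frac{1}{\sqrt{\frac{85}{9}}}\right)^{2} - 346\right)^{2} = \left(\left(-3 + \frac{3 \sqrt{85}}{85}\right)^{2} - 346\right)^{2} = \left(-346 + \left(-3 + \frac{3 \sqrt{85}}{85}\right)^{2}\right)^{2}$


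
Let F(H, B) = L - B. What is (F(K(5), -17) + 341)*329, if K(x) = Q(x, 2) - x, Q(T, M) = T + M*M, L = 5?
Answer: 119427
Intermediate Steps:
Q(T, M) = T + M²
K(x) = 4 (K(x) = (x + 2²) - x = (x + 4) - x = (4 + x) - x = 4)
F(H, B) = 5 - B
(F(K(5), -17) + 341)*329 = ((5 - 1*(-17)) + 341)*329 = ((5 + 17) + 341)*329 = (22 + 341)*329 = 363*329 = 119427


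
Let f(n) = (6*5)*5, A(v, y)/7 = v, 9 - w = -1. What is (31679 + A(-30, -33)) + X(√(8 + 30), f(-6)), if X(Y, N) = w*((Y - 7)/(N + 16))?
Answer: 2611892/83 + 5*√38/83 ≈ 31469.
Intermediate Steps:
w = 10 (w = 9 - 1*(-1) = 9 + 1 = 10)
A(v, y) = 7*v
f(n) = 150 (f(n) = 30*5 = 150)
X(Y, N) = 10*(-7 + Y)/(16 + N) (X(Y, N) = 10*((Y - 7)/(N + 16)) = 10*((-7 + Y)/(16 + N)) = 10*(-7 + Y)/(16 + N))
(31679 + A(-30, -33)) + X(√(8 + 30), f(-6)) = (31679 + 7*(-30)) + 10*(-7 + √(8 + 30))/(16 + 150) = (31679 - 210) + 10*(-7 + √38)/166 = 31469 + 10*(1/166)*(-7 + √38) = 31469 + (-35/83 + 5*√38/83) = 2611892/83 + 5*√38/83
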